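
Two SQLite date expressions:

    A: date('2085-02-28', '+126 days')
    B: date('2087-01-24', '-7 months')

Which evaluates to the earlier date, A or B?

A = 2085-07-04.
B = 2086-06-24.
A is earlier.

A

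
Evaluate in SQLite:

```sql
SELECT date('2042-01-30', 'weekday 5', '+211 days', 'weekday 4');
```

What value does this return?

2042-09-04

`weekday 5` advances to the next Friday; 2042-01-30 is a Thursday, so it moves forward to 2042-01-31.
Applying '+211 days' to 2042-01-31: counting 211 days forward gives 2042-08-30.
`weekday 4` advances to the next Thursday; 2042-08-30 is a Saturday, so it moves forward to 2042-09-04.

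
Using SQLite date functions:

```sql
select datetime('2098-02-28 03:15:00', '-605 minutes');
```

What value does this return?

605 minutes = 10h 5m; -605 minutes from 2098-02-28 03:15:00 is 2098-02-27 17:10:00 (crosses midnight).

2098-02-27 17:10:00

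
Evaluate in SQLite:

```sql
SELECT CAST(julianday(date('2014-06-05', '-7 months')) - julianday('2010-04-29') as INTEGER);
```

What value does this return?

1286

Adding -7 months to 2014-06-05 gives 2013-11-05.
1 day remains in April 2010 after the 29th (30 − 29).
Full months from May 2010 through October 2013 contribute their day counts.
Then 5 days into November 2013.
Total: 1 + 31 + 30 + 31 + 31 + 30 + 31 + 30 + 31 + 31 + 28 + 31 + 30 + 31 + 30 + 31 + 31 + 30 + 31 + 30 + 31 + 31 + 29 + 31 + 30 + 31 + 30 + 31 + 31 + 30 + 31 + 30 + 31 + 31 + 28 + 31 + 30 + 31 + 30 + 31 + 31 + 30 + 31 + 5 = 1286.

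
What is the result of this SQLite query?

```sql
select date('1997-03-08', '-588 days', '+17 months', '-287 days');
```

Applying '-588 days' to 1997-03-08: counting 588 days back gives 1995-07-29.
Adding +17 months to 1995-07-29 gives 1996-12-29.
Applying '-287 days' to 1996-12-29: counting 287 days back gives 1996-03-17.

1996-03-17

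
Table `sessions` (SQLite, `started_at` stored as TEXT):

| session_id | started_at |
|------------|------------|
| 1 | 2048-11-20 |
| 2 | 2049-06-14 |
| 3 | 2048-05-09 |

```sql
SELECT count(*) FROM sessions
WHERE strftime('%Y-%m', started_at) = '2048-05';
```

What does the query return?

Rows with year-month 2048-05: 2048-05-09 → 1.

1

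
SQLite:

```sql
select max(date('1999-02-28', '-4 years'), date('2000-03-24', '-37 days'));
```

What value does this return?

date('1999-02-28', '-4 years') → 1995-02-28.
date('2000-03-24', '-37 days') → 2000-02-16.
Later of the two is 2000-02-16.

2000-02-16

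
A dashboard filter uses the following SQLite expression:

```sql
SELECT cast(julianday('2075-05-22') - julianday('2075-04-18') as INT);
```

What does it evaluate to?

34

12 days remain in April 2075 after the 18th (30 − 18).
Then 22 days into May 2075.
Total: 12 + 22 = 34.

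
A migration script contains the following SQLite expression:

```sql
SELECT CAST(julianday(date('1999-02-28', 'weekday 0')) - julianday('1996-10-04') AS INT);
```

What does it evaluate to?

`weekday 0` advances to the next Sunday; 1999-02-28 is already a Sunday, so it stays at 1999-02-28.
27 days remain in October 1996 after the 4th (31 − 4).
Full months from November 1996 through January 1999 contribute their day counts.
Then 28 days into February 1999.
Total: 27 + 30 + 31 + 31 + 28 + 31 + 30 + 31 + 30 + 31 + 31 + 30 + 31 + 30 + 31 + 31 + 28 + 31 + 30 + 31 + 30 + 31 + 31 + 30 + 31 + 30 + 31 + 31 + 28 = 877.

877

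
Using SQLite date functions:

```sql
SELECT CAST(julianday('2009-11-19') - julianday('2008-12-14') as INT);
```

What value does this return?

17 days remain in December 2008 after the 14th (31 − 14).
Full months from January 2009 through October 2009 contribute their day counts.
Then 19 days into November 2009.
Total: 17 + 31 + 28 + 31 + 30 + 31 + 30 + 31 + 31 + 30 + 31 + 19 = 340.

340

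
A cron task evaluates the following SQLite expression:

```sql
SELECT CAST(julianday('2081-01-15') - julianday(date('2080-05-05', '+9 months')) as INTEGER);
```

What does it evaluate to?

-21

Adding +9 months to 2080-05-05 gives 2081-02-05.
16 days remain in January 2081 after the 15th (31 − 15).
Then 5 days into February 2081.
Total: 16 + 5 = 21.
The subtraction is earlier − later, so the result is −21 → -21.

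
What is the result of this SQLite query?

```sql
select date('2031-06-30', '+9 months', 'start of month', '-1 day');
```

Adding +9 months to 2031-06-30 gives 2032-03-30.
`start of month` rewinds 2032-03-30 to 2032-03-01.
Going back 1 day from 2032-03-01 reaches 2032-02-29 (last day of February, 29 days).

2032-02-29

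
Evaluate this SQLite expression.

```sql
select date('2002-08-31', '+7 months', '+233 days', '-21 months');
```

2002-02-19

Adding +7 months to 2002-08-31 gives 2003-03-31.
Applying '+233 days' to 2003-03-31: counting 233 days forward gives 2003-11-19.
Adding -21 months to 2003-11-19 gives 2002-02-19.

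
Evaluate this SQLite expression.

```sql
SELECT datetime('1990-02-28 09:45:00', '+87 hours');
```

1990-03-04 00:45:00

+87 hours from 1990-02-28 09:45:00 is 1990-03-04 00:45:00 (crosses midnight).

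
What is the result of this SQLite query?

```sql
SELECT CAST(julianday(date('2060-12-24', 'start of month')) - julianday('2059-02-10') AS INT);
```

660

`start of month` rewinds 2060-12-24 to 2060-12-01.
18 days remain in February 2059 after the 10th (28 − 10).
Full months from March 2059 through November 2060 contribute their day counts.
Then 1 day into December 2060.
Total: 18 + 31 + 30 + 31 + 30 + 31 + 31 + 30 + 31 + 30 + 31 + 31 + 29 + 31 + 30 + 31 + 30 + 31 + 31 + 30 + 31 + 30 + 1 = 660.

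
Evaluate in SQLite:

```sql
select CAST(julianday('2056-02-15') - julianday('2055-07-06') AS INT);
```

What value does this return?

224

25 days remain in July 2055 after the 6th (31 − 6).
Full months from August 2055 through January 2056 contribute their day counts.
Then 15 days into February 2056.
Total: 25 + 31 + 30 + 31 + 30 + 31 + 31 + 15 = 224.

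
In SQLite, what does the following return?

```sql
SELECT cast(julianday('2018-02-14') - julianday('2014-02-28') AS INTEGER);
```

0 days remain in February 2014 after the 28th (28 − 28).
Full months from March 2014 through January 2018 contribute their day counts.
Then 14 days into February 2018.
Total: 0 + 31 + 30 + 31 + 30 + 31 + 31 + 30 + 31 + 30 + 31 + 31 + 28 + 31 + 30 + 31 + 30 + 31 + 31 + 30 + 31 + 30 + 31 + 31 + 29 + 31 + 30 + 31 + 30 + 31 + 31 + 30 + 31 + 30 + 31 + 31 + 28 + 31 + 30 + 31 + 30 + 31 + 31 + 30 + 31 + 30 + 31 + 31 + 14 = 1447.

1447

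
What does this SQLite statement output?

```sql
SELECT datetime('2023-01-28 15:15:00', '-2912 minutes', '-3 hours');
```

2023-01-26 11:43:00

2912 minutes = 48h 32m; -2912 minutes from 2023-01-28 15:15:00 is 2023-01-26 14:43:00 (crosses midnight).
-3 hours from 2023-01-26 14:43:00 is 2023-01-26 11:43:00.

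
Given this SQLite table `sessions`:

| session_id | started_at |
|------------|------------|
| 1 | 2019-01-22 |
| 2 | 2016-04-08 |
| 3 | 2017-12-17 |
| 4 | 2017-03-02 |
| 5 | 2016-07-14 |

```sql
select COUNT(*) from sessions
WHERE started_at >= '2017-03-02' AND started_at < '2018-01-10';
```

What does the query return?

Rows in [2017-03-02, 2018-01-10): 2017-12-17, 2017-03-02 → 2 rows.

2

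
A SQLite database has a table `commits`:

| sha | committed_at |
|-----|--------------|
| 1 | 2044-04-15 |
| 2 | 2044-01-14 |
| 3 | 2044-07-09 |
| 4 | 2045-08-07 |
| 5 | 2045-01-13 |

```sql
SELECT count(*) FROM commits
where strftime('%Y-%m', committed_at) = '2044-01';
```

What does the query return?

Rows with year-month 2044-01: 2044-01-14 → 1.

1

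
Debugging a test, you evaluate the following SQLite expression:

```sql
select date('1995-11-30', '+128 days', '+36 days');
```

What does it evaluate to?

1996-05-12

Applying '+128 days' to 1995-11-30: counting 128 days forward gives 1996-04-06.
April 1996 has 30 days; 24 remain after the 6th, so 25 days reach 1996-05-01.
Advancing 11 more days within May lands on 1996-05-12.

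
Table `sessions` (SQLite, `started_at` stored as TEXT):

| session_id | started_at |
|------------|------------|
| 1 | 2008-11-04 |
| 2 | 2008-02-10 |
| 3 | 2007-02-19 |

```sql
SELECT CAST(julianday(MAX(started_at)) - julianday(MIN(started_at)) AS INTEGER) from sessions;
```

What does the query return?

MIN = 2007-02-19, MAX = 2008-11-04.
9 days remain in February 2007 after the 19th (28 − 19).
Full months from March 2007 through October 2008 contribute their day counts.
Then 4 days into November 2008.
Total: 9 + 31 + 30 + 31 + 30 + 31 + 31 + 30 + 31 + 30 + 31 + 31 + 29 + 31 + 30 + 31 + 30 + 31 + 31 + 30 + 31 + 4 = 624.

624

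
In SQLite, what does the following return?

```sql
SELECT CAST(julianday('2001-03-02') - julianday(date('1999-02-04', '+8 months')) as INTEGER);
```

515

Adding +8 months to 1999-02-04 gives 1999-10-04.
27 days remain in October 1999 after the 4th (31 − 4).
Full months from November 1999 through February 2001 contribute their day counts.
Then 2 days into March 2001.
Total: 27 + 30 + 31 + 31 + 29 + 31 + 30 + 31 + 30 + 31 + 31 + 30 + 31 + 30 + 31 + 31 + 28 + 2 = 515.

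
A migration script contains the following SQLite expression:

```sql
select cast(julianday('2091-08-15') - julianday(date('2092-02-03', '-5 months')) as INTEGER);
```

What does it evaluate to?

-19

Adding -5 months to 2092-02-03 gives 2091-09-03.
16 days remain in August 2091 after the 15th (31 − 15).
Then 3 days into September 2091.
Total: 16 + 3 = 19.
The subtraction is earlier − later, so the result is −19 → -19.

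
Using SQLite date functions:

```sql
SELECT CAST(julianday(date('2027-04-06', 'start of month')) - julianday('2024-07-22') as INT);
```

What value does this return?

983

`start of month` rewinds 2027-04-06 to 2027-04-01.
9 days remain in July 2024 after the 22nd (31 − 22).
Full months from August 2024 through March 2027 contribute their day counts.
Then 1 day into April 2027.
Total: 9 + 31 + 30 + 31 + 30 + 31 + 31 + 28 + 31 + 30 + 31 + 30 + 31 + 31 + 30 + 31 + 30 + 31 + 31 + 28 + 31 + 30 + 31 + 30 + 31 + 31 + 30 + 31 + 30 + 31 + 31 + 28 + 31 + 1 = 983.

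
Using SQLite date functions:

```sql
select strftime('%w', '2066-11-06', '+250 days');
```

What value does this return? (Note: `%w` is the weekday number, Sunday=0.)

First apply '+250 days': 2066-11-06 → 2067-07-14.
2067-07-14 is a Thursday; with Sunday=0 that is 4.

4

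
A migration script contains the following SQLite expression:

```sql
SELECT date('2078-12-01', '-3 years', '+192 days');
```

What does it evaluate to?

2076-06-10

Adding -3 years to 2078-12-01 gives 2075-12-01.
Applying '+192 days' to 2075-12-01: counting 192 days forward gives 2076-06-10.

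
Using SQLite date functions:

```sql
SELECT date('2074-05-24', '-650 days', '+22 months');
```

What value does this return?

2074-06-12

Applying '-650 days' to 2074-05-24: counting 650 days back gives 2072-08-12.
Adding +22 months to 2072-08-12 gives 2074-06-12.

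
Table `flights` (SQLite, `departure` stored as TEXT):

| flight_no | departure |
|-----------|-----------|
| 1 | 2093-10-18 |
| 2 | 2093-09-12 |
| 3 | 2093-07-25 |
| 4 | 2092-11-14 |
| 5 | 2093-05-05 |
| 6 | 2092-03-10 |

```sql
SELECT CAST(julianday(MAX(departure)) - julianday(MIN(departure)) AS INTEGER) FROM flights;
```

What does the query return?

MIN = 2092-03-10, MAX = 2093-10-18.
21 days remain in March 2092 after the 10th (31 − 10).
Full months from April 2092 through September 2093 contribute their day counts.
Then 18 days into October 2093.
Total: 21 + 30 + 31 + 30 + 31 + 31 + 30 + 31 + 30 + 31 + 31 + 28 + 31 + 30 + 31 + 30 + 31 + 31 + 30 + 18 = 587.

587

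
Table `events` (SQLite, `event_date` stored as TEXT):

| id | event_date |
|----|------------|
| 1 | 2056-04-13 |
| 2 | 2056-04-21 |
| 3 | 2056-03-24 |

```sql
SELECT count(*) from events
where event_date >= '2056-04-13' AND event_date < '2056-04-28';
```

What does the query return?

Rows in [2056-04-13, 2056-04-28): 2056-04-13, 2056-04-21 → 2 rows.

2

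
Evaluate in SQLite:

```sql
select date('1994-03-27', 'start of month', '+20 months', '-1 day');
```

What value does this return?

1995-10-31

`start of month` rewinds 1994-03-27 to 1994-03-01.
Adding +20 months to 1994-03-01 gives 1995-11-01.
Going back 1 day from 1995-11-01 reaches 1995-10-31 (last day of October, 31 days).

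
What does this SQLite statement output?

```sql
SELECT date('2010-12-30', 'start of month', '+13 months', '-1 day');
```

2011-12-31

`start of month` rewinds 2010-12-30 to 2010-12-01.
Adding +13 months to 2010-12-01 gives 2012-01-01.
Going back 1 day from 2012-01-01 reaches 2011-12-31 (last day of December, 31 days).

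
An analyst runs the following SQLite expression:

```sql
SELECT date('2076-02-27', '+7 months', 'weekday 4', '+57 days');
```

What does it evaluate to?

2076-11-27

Adding +7 months to 2076-02-27 gives 2076-09-27.
`weekday 4` advances to the next Thursday; 2076-09-27 is a Sunday, so it moves forward to 2076-10-01.
Applying '+57 days' to 2076-10-01: counting 57 days forward gives 2076-11-27.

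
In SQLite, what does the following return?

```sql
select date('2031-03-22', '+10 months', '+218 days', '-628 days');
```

Adding +10 months to 2031-03-22 gives 2032-01-22.
Applying '+218 days' to 2032-01-22: counting 218 days forward gives 2032-08-27.
Applying '-628 days' to 2032-08-27: counting 628 days back gives 2030-12-08.

2030-12-08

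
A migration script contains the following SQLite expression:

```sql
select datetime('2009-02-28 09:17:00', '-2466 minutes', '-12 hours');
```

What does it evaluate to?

2009-02-26 04:11:00

2466 minutes = 41h 6m; -2466 minutes from 2009-02-28 09:17:00 is 2009-02-26 16:11:00 (crosses midnight).
-12 hours from 2009-02-26 16:11:00 is 2009-02-26 04:11:00.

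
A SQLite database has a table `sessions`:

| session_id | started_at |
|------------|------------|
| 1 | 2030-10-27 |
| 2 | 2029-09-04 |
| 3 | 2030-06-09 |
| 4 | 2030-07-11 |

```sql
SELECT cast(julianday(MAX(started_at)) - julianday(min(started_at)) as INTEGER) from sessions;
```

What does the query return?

MIN = 2029-09-04, MAX = 2030-10-27.
26 days remain in September 2029 after the 4th (30 − 4).
Full months from October 2029 through September 2030 contribute their day counts.
Then 27 days into October 2030.
Total: 26 + 31 + 30 + 31 + 31 + 28 + 31 + 30 + 31 + 30 + 31 + 31 + 30 + 27 = 418.

418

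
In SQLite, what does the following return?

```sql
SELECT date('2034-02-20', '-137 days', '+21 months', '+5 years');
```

2040-07-06

Applying '-137 days' to 2034-02-20: counting 137 days back gives 2033-10-06.
Adding +21 months to 2033-10-06 gives 2035-07-06.
Adding +5 years to 2035-07-06 gives 2040-07-06.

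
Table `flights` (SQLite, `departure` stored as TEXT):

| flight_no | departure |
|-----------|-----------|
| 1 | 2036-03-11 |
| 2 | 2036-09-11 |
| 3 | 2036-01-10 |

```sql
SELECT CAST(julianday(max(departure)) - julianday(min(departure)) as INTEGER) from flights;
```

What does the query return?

MIN = 2036-01-10, MAX = 2036-09-11.
21 days remain in January 2036 after the 10th (31 − 10).
Full months from February 2036 through August 2036 contribute their day counts.
Then 11 days into September 2036.
Total: 21 + 29 + 31 + 30 + 31 + 30 + 31 + 31 + 11 = 245.

245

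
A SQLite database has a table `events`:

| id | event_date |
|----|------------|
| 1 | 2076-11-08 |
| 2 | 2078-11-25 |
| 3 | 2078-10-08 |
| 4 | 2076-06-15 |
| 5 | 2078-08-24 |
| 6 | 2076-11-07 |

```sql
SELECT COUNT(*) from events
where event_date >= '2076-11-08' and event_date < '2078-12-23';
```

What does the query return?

Rows in [2076-11-08, 2078-12-23): 2076-11-08, 2078-11-25, 2078-10-08, 2078-08-24 → 4 rows.

4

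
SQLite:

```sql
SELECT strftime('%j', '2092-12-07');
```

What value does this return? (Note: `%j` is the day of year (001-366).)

342

Day-of-year for 2092-12-07: days since 2092-01-01 inclusive = 342, zero-padded to 342.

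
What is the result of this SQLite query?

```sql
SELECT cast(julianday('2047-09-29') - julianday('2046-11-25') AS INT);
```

5 days remain in November 2046 after the 25th (30 − 25).
Full months from December 2046 through August 2047 contribute their day counts.
Then 29 days into September 2047.
Total: 5 + 31 + 31 + 28 + 31 + 30 + 31 + 30 + 31 + 31 + 29 = 308.

308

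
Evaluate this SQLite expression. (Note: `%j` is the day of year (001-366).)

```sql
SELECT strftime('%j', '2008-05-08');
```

Day-of-year for 2008-05-08: days since 2008-01-01 inclusive = 129, zero-padded to 129.

129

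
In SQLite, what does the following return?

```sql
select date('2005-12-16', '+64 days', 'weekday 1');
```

2006-02-20

Applying '+64 days' to 2005-12-16: counting 64 days forward gives 2006-02-18.
`weekday 1` advances to the next Monday; 2006-02-18 is a Saturday, so it moves forward to 2006-02-20.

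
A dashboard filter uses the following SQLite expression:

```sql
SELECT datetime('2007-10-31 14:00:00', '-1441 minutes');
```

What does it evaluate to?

2007-10-30 13:59:00

1441 minutes = 24h 1m; -1441 minutes from 2007-10-31 14:00:00 is 2007-10-30 13:59:00 (crosses midnight).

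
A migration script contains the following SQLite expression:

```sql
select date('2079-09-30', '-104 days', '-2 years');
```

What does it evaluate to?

Applying '-104 days' to 2079-09-30: counting 104 days back gives 2079-06-18.
Adding -2 years to 2079-06-18 gives 2077-06-18.

2077-06-18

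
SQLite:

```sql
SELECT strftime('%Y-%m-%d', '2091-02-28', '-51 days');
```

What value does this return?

2091-01-08

First apply '-51 days': 2091-02-28 → 2091-01-08.
`%Y-%m-%d` extracts the ISO date: 2091-01-08.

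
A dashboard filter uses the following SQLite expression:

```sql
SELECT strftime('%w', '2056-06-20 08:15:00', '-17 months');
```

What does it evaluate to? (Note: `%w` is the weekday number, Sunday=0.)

First apply '-17 months': 2056-06-20 08:15:00 → 2055-01-20 08:15:00.
2055-01-20 is a Wednesday; with Sunday=0 that is 3.

3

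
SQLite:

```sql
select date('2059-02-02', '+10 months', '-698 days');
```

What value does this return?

2058-01-03

Adding +10 months to 2059-02-02 gives 2059-12-02.
Applying '-698 days' to 2059-12-02: counting 698 days back gives 2058-01-03.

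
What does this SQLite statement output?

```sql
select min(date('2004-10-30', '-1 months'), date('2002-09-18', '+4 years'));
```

2004-09-30

date('2004-10-30', '-1 months') → 2004-09-30.
date('2002-09-18', '+4 years') → 2006-09-18.
Earlier of the two is 2004-09-30.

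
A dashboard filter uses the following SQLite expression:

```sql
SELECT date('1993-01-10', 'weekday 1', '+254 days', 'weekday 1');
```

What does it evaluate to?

1993-09-27

`weekday 1` advances to the next Monday; 1993-01-10 is a Sunday, so it moves forward to 1993-01-11.
Applying '+254 days' to 1993-01-11: counting 254 days forward gives 1993-09-22.
`weekday 1` advances to the next Monday; 1993-09-22 is a Wednesday, so it moves forward to 1993-09-27.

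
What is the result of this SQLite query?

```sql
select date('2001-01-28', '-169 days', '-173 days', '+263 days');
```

Applying '-169 days' to 2001-01-28: counting 169 days back gives 2000-08-12.
Applying '-173 days' to 2000-08-12: counting 173 days back gives 2000-02-21.
Applying '+263 days' to 2000-02-21: counting 263 days forward gives 2000-11-10.

2000-11-10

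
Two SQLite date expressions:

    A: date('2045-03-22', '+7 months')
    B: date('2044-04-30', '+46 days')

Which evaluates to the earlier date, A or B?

A = 2045-10-22.
B = 2044-06-15.
B is earlier.

B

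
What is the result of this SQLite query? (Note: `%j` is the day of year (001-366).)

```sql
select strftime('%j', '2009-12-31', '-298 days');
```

067

First apply '-298 days': 2009-12-31 → 2009-03-08.
Day-of-year for 2009-03-08: days since 2009-01-01 inclusive = 67, zero-padded to 067.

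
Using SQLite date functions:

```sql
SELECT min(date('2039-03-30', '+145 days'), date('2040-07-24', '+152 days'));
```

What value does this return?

2039-08-22

date('2039-03-30', '+145 days') → 2039-08-22.
date('2040-07-24', '+152 days') → 2040-12-23.
Earlier of the two is 2039-08-22.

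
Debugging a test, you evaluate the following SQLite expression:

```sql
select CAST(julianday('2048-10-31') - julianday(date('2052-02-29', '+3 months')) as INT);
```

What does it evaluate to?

-1306

Adding +3 months to 2052-02-29 gives 2052-05-29.
0 days remain in October 2048 after the 31st (31 − 31).
Full months from November 2048 through April 2052 contribute their day counts.
Then 29 days into May 2052.
Total: 0 + 30 + 31 + 31 + 28 + 31 + 30 + 31 + 30 + 31 + 31 + 30 + 31 + 30 + 31 + 31 + 28 + 31 + 30 + 31 + 30 + 31 + 31 + 30 + 31 + 30 + 31 + 31 + 28 + 31 + 30 + 31 + 30 + 31 + 31 + 30 + 31 + 30 + 31 + 31 + 29 + 31 + 30 + 29 = 1306.
The subtraction is earlier − later, so the result is −1306 → -1306.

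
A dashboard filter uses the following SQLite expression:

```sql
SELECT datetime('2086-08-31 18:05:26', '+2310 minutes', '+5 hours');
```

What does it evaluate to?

2310 minutes = 38h 30m; +2310 minutes from 2086-08-31 18:05:26 is 2086-09-02 08:35:26 (crosses midnight).
+5 hours from 2086-09-02 08:35:26 is 2086-09-02 13:35:26.

2086-09-02 13:35:26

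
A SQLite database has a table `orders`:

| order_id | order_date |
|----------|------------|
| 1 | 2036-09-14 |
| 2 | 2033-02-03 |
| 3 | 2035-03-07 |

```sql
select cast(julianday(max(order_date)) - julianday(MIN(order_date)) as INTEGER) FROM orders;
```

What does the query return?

MIN = 2033-02-03, MAX = 2036-09-14.
25 days remain in February 2033 after the 3rd (28 − 3).
Full months from March 2033 through August 2036 contribute their day counts.
Then 14 days into September 2036.
Total: 25 + 31 + 30 + 31 + 30 + 31 + 31 + 30 + 31 + 30 + 31 + 31 + 28 + 31 + 30 + 31 + 30 + 31 + 31 + 30 + 31 + 30 + 31 + 31 + 28 + 31 + 30 + 31 + 30 + 31 + 31 + 30 + 31 + 30 + 31 + 31 + 29 + 31 + 30 + 31 + 30 + 31 + 31 + 14 = 1319.

1319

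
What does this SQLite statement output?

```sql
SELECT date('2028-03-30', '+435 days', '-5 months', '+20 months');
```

Applying '+435 days' to 2028-03-30: counting 435 days forward gives 2029-06-08.
Adding -5 months to 2029-06-08 gives 2029-01-08.
Adding +20 months to 2029-01-08 gives 2030-09-08.

2030-09-08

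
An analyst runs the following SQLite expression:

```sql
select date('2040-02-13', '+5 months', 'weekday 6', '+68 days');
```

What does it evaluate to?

Adding +5 months to 2040-02-13 gives 2040-07-13.
`weekday 6` advances to the next Saturday; 2040-07-13 is a Friday, so it moves forward to 2040-07-14.
Applying '+68 days' to 2040-07-14: counting 68 days forward gives 2040-09-20.

2040-09-20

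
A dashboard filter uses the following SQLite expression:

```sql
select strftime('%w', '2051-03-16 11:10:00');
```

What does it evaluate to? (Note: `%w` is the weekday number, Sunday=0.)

2051-03-16 is a Thursday; with Sunday=0 that is 4.

4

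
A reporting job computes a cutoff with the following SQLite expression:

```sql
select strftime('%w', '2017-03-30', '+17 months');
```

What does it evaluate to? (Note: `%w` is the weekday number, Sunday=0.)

First apply '+17 months': 2017-03-30 → 2018-08-30.
2018-08-30 is a Thursday; with Sunday=0 that is 4.

4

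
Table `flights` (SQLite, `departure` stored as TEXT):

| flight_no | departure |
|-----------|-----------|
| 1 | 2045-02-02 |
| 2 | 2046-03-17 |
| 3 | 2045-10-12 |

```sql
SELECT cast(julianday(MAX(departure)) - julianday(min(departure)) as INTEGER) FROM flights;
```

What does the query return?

MIN = 2045-02-02, MAX = 2046-03-17.
26 days remain in February 2045 after the 2nd (28 − 2).
Full months from March 2045 through February 2046 contribute their day counts.
Then 17 days into March 2046.
Total: 26 + 31 + 30 + 31 + 30 + 31 + 31 + 30 + 31 + 30 + 31 + 31 + 28 + 17 = 408.

408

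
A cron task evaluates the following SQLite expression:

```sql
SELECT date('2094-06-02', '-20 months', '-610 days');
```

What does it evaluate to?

Adding -20 months to 2094-06-02 gives 2092-10-02.
Applying '-610 days' to 2092-10-02: counting 610 days back gives 2091-01-31.

2091-01-31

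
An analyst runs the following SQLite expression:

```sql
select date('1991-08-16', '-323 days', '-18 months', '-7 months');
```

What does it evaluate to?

1988-08-27

Applying '-323 days' to 1991-08-16: counting 323 days back gives 1990-09-27.
Adding -18 months to 1990-09-27 gives 1989-03-27.
Adding -7 months to 1989-03-27 gives 1988-08-27.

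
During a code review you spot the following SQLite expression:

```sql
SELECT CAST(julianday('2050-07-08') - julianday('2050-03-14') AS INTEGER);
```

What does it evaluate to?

17 days remain in March 2050 after the 14th (31 − 14).
April 2050: 30 days.
May 2050: 31 days.
June 2050: 30 days.
Then 8 days into July 2050.
Total: 17 + 30 + 31 + 30 + 8 = 116.

116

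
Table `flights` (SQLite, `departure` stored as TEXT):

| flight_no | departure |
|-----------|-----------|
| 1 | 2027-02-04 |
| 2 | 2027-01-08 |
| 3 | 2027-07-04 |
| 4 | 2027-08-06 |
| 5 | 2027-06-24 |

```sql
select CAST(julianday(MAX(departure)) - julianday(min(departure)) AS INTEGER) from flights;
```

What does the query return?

MIN = 2027-01-08, MAX = 2027-08-06.
23 days remain in January 2027 after the 8th (31 − 8).
Full months from February 2027 through July 2027 contribute their day counts.
Then 6 days into August 2027.
Total: 23 + 28 + 31 + 30 + 31 + 30 + 31 + 6 = 210.

210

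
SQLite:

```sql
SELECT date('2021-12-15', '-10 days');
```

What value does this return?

Going back 10 days within December lands on 2021-12-05.

2021-12-05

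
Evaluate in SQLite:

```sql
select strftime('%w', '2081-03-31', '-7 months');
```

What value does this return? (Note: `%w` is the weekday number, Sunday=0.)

First apply '-7 months': 2081-03-31 → 2080-08-31.
2080-08-31 is a Saturday; with Sunday=0 that is 6.

6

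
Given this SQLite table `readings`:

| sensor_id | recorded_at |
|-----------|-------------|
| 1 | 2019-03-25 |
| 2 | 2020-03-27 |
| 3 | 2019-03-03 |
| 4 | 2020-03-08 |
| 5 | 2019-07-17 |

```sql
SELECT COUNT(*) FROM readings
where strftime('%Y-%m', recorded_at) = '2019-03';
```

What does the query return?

Rows with year-month 2019-03: 2019-03-25, 2019-03-03 → 2.

2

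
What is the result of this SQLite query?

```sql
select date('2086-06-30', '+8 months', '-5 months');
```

2086-10-02

Adding +8 months to 2086-06-30 targets 2087-02-30. February 2087 has only 28 days, so SQLite normalizes the 2-day overflow forward to 2087-03-02.
Adding -5 months to 2087-03-02 gives 2086-10-02.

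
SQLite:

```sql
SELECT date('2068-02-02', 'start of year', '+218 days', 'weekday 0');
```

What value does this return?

`start of year` rewinds 2068-02-02 to 2068-01-01.
Applying '+218 days' to 2068-01-01: counting 218 days forward gives 2068-08-06.
`weekday 0` advances to the next Sunday; 2068-08-06 is a Monday, so it moves forward to 2068-08-12.

2068-08-12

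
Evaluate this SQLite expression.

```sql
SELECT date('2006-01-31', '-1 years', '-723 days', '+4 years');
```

Adding -1 year to 2006-01-31 gives 2005-01-31.
Applying '-723 days' to 2005-01-31: counting 723 days back gives 2003-02-08.
Adding +4 years to 2003-02-08 gives 2007-02-08.

2007-02-08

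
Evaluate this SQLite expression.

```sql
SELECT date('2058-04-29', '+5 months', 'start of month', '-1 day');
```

2058-08-31

Adding +5 months to 2058-04-29 gives 2058-09-29.
`start of month` rewinds 2058-09-29 to 2058-09-01.
Going back 1 day from 2058-09-01 reaches 2058-08-31 (last day of August, 31 days).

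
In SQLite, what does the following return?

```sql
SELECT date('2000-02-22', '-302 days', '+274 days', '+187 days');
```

Applying '-302 days' to 2000-02-22: counting 302 days back gives 1999-04-26.
Applying '+274 days' to 1999-04-26: counting 274 days forward gives 2000-01-25.
Applying '+187 days' to 2000-01-25: counting 187 days forward gives 2000-07-30.

2000-07-30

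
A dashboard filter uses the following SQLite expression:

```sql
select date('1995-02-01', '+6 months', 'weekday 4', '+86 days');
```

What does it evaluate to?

1995-10-28

Adding +6 months to 1995-02-01 gives 1995-08-01.
`weekday 4` advances to the next Thursday; 1995-08-01 is a Tuesday, so it moves forward to 1995-08-03.
Applying '+86 days' to 1995-08-03: counting 86 days forward gives 1995-10-28.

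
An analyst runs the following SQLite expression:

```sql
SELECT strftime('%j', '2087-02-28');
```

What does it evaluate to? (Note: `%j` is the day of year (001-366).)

059

Day-of-year for 2087-02-28: days since 2087-01-01 inclusive = 59, zero-padded to 059.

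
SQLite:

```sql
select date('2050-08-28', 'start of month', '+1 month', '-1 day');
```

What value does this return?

2050-08-31

`start of month` rewinds 2050-08-28 to 2050-08-01.
Adding +1 month to 2050-08-01 gives 2050-09-01.
Going back 1 day from 2050-09-01 reaches 2050-08-31 (last day of August, 31 days).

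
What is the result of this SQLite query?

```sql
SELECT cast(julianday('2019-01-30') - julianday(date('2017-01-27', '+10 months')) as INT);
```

Adding +10 months to 2017-01-27 gives 2017-11-27.
3 days remain in November 2017 after the 27th (30 − 27).
Full months from December 2017 through December 2018 contribute their day counts.
Then 30 days into January 2019.
Total: 3 + 31 + 31 + 28 + 31 + 30 + 31 + 30 + 31 + 31 + 30 + 31 + 30 + 31 + 30 = 429.

429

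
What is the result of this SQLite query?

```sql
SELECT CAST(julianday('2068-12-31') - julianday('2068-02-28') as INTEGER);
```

307

1 day remains in February 2068 after the 28th (29 − 28).
Full months from March 2068 through November 2068 contribute their day counts.
Then 31 days into December 2068.
Total: 1 + 31 + 30 + 31 + 30 + 31 + 31 + 30 + 31 + 30 + 31 = 307.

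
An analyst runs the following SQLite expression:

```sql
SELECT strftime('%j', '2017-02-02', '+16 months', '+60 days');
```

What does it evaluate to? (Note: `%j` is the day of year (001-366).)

213

First apply '+16 months', '+60 days': 2017-02-02 → 2018-08-01.
Day-of-year for 2018-08-01: days since 2018-01-01 inclusive = 213, zero-padded to 213.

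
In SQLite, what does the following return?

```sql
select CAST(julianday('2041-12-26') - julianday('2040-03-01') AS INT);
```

665

30 days remain in March 2040 after the 1st (31 − 1).
Full months from April 2040 through November 2041 contribute their day counts.
Then 26 days into December 2041.
Total: 30 + 30 + 31 + 30 + 31 + 31 + 30 + 31 + 30 + 31 + 31 + 28 + 31 + 30 + 31 + 30 + 31 + 31 + 30 + 31 + 30 + 26 = 665.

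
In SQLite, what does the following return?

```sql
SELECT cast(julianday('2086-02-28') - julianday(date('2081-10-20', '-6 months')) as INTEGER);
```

Adding -6 months to 2081-10-20 gives 2081-04-20.
10 days remain in April 2081 after the 20th (30 − 20).
Full months from May 2081 through January 2086 contribute their day counts.
Then 28 days into February 2086.
Total: 10 + 31 + 30 + 31 + 31 + 30 + 31 + 30 + 31 + 31 + 28 + 31 + 30 + 31 + 30 + 31 + 31 + 30 + 31 + 30 + 31 + 31 + 28 + 31 + 30 + 31 + 30 + 31 + 31 + 30 + 31 + 30 + 31 + 31 + 29 + 31 + 30 + 31 + 30 + 31 + 31 + 30 + 31 + 30 + 31 + 31 + 28 + 31 + 30 + 31 + 30 + 31 + 31 + 30 + 31 + 30 + 31 + 31 + 28 = 1775.

1775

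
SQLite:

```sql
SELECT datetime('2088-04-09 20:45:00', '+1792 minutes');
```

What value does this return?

2088-04-11 02:37:00

1792 minutes = 29h 52m; +1792 minutes from 2088-04-09 20:45:00 is 2088-04-11 02:37:00 (crosses midnight).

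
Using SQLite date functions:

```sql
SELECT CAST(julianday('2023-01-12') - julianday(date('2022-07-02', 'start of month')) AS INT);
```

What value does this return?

`start of month` rewinds 2022-07-02 to 2022-07-01.
30 days remain in July 2022 after the 1st (31 − 1).
August 2022: 31 days.
September 2022: 30 days.
October 2022: 31 days.
November 2022: 30 days.
December 2022: 31 days.
Then 12 days into January 2023.
Total: 30 + 31 + 30 + 31 + 30 + 31 + 12 = 195.

195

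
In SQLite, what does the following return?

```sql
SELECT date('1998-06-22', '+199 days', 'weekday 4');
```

1999-01-07

Applying '+199 days' to 1998-06-22: counting 199 days forward gives 1999-01-07.
`weekday 4` advances to the next Thursday; 1999-01-07 is already a Thursday, so it stays at 1999-01-07.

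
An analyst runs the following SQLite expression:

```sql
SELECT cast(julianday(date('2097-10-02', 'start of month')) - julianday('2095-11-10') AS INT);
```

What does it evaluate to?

691

`start of month` rewinds 2097-10-02 to 2097-10-01.
20 days remain in November 2095 after the 10th (30 − 10).
Full months from December 2095 through September 2097 contribute their day counts.
Then 1 day into October 2097.
Total: 20 + 31 + 31 + 29 + 31 + 30 + 31 + 30 + 31 + 31 + 30 + 31 + 30 + 31 + 31 + 28 + 31 + 30 + 31 + 30 + 31 + 31 + 30 + 1 = 691.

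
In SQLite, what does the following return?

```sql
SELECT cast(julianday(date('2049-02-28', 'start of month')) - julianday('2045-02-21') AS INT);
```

`start of month` rewinds 2049-02-28 to 2049-02-01.
7 days remain in February 2045 after the 21st (28 − 21).
Full months from March 2045 through January 2049 contribute their day counts.
Then 1 day into February 2049.
Total: 7 + 31 + 30 + 31 + 30 + 31 + 31 + 30 + 31 + 30 + 31 + 31 + 28 + 31 + 30 + 31 + 30 + 31 + 31 + 30 + 31 + 30 + 31 + 31 + 28 + 31 + 30 + 31 + 30 + 31 + 31 + 30 + 31 + 30 + 31 + 31 + 29 + 31 + 30 + 31 + 30 + 31 + 31 + 30 + 31 + 30 + 31 + 31 + 1 = 1441.

1441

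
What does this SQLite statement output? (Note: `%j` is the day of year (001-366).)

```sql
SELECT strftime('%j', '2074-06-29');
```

Day-of-year for 2074-06-29: days since 2074-01-01 inclusive = 180, zero-padded to 180.

180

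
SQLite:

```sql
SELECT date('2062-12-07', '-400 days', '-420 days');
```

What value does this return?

Applying '-400 days' to 2062-12-07: counting 400 days back gives 2061-11-02.
Applying '-420 days' to 2061-11-02: counting 420 days back gives 2060-09-08.

2060-09-08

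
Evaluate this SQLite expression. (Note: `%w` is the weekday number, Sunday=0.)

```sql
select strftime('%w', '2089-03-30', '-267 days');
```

First apply '-267 days': 2089-03-30 → 2088-07-06.
2088-07-06 is a Tuesday; with Sunday=0 that is 2.

2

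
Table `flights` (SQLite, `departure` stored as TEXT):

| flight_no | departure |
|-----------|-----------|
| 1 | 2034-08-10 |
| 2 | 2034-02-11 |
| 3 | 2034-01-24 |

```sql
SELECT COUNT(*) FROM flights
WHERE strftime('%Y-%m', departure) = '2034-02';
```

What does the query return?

Rows with year-month 2034-02: 2034-02-11 → 1.

1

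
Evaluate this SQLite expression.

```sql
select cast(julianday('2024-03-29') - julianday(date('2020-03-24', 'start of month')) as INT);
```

1489

`start of month` rewinds 2020-03-24 to 2020-03-01.
30 days remain in March 2020 after the 1st (31 − 1).
Full months from April 2020 through February 2024 contribute their day counts.
Then 29 days into March 2024.
Total: 30 + 30 + 31 + 30 + 31 + 31 + 30 + 31 + 30 + 31 + 31 + 28 + 31 + 30 + 31 + 30 + 31 + 31 + 30 + 31 + 30 + 31 + 31 + 28 + 31 + 30 + 31 + 30 + 31 + 31 + 30 + 31 + 30 + 31 + 31 + 28 + 31 + 30 + 31 + 30 + 31 + 31 + 30 + 31 + 30 + 31 + 31 + 29 + 29 = 1489.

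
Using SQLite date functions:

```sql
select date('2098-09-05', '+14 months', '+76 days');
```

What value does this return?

Adding +14 months to 2098-09-05 gives 2099-11-05.
Applying '+76 days' to 2099-11-05: counting 76 days forward gives 2100-01-20.

2100-01-20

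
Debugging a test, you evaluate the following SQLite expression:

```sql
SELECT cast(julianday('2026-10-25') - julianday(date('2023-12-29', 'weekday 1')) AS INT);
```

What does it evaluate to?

`weekday 1` advances to the next Monday; 2023-12-29 is a Friday, so it moves forward to 2024-01-01.
30 days remain in January 2024 after the 1st (31 − 1).
Full months from February 2024 through September 2026 contribute their day counts.
Then 25 days into October 2026.
Total: 30 + 29 + 31 + 30 + 31 + 30 + 31 + 31 + 30 + 31 + 30 + 31 + 31 + 28 + 31 + 30 + 31 + 30 + 31 + 31 + 30 + 31 + 30 + 31 + 31 + 28 + 31 + 30 + 31 + 30 + 31 + 31 + 30 + 25 = 1028.

1028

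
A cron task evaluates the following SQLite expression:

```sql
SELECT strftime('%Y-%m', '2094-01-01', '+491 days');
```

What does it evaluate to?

First apply '+491 days': 2094-01-01 → 2095-05-07.
`%Y-%m` extracts the year-month: 2095-05.

2095-05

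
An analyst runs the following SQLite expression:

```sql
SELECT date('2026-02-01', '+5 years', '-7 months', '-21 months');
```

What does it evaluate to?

Adding +5 years to 2026-02-01 gives 2031-02-01.
Adding -7 months to 2031-02-01 gives 2030-07-01.
Adding -21 months to 2030-07-01 gives 2028-10-01.

2028-10-01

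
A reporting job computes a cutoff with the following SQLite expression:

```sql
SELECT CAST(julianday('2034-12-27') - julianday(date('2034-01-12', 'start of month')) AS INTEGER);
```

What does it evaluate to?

360

`start of month` rewinds 2034-01-12 to 2034-01-01.
30 days remain in January 2034 after the 1st (31 − 1).
Full months from February 2034 through November 2034 contribute their day counts.
Then 27 days into December 2034.
Total: 30 + 28 + 31 + 30 + 31 + 30 + 31 + 31 + 30 + 31 + 30 + 27 = 360.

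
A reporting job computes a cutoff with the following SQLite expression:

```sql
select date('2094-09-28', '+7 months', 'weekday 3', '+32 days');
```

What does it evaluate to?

Adding +7 months to 2094-09-28 gives 2095-04-28.
`weekday 3` advances to the next Wednesday; 2095-04-28 is a Thursday, so it moves forward to 2095-05-04.
May 2095 has 31 days; 27 remain after the 4th, so 28 days reach 2095-06-01.
Advancing 4 more days within June lands on 2095-06-05.

2095-06-05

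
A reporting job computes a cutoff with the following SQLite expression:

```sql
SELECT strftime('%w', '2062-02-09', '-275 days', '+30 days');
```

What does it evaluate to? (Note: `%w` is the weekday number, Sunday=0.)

First apply '-275 days', '+30 days': 2062-02-09 → 2061-06-09.
2061-06-09 is a Thursday; with Sunday=0 that is 4.

4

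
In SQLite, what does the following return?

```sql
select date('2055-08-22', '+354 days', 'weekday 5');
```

Applying '+354 days' to 2055-08-22: counting 354 days forward gives 2056-08-10.
`weekday 5` advances to the next Friday; 2056-08-10 is a Thursday, so it moves forward to 2056-08-11.

2056-08-11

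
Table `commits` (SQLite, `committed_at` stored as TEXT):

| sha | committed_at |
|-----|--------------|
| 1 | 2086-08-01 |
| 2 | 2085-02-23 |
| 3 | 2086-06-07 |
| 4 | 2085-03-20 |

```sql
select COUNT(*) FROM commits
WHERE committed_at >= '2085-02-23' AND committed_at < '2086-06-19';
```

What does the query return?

Rows in [2085-02-23, 2086-06-19): 2085-02-23, 2086-06-07, 2085-03-20 → 3 rows.

3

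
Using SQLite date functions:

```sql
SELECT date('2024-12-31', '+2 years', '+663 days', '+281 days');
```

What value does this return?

Adding +2 years to 2024-12-31 gives 2026-12-31.
Applying '+663 days' to 2026-12-31: counting 663 days forward gives 2028-10-24.
Applying '+281 days' to 2028-10-24: counting 281 days forward gives 2029-08-01.

2029-08-01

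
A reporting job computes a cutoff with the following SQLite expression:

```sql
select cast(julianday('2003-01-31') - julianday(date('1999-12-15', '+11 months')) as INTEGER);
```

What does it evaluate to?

807

Adding +11 months to 1999-12-15 gives 2000-11-15.
15 days remain in November 2000 after the 15th (30 − 15).
Full months from December 2000 through December 2002 contribute their day counts.
Then 31 days into January 2003.
Total: 15 + 31 + 31 + 28 + 31 + 30 + 31 + 30 + 31 + 31 + 30 + 31 + 30 + 31 + 31 + 28 + 31 + 30 + 31 + 30 + 31 + 31 + 30 + 31 + 30 + 31 + 31 = 807.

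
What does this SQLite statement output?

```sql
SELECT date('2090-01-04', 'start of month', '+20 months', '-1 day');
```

2091-08-31

`start of month` rewinds 2090-01-04 to 2090-01-01.
Adding +20 months to 2090-01-01 gives 2091-09-01.
Going back 1 day from 2091-09-01 reaches 2091-08-31 (last day of August, 31 days).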